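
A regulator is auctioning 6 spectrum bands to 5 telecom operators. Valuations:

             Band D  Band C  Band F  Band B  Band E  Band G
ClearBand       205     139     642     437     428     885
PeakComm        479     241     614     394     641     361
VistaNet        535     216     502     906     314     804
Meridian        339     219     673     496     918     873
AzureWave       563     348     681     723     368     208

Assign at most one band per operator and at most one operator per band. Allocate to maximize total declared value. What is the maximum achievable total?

Maximum total: $3886M

This is a one-to-one assignment (maximum-weight bipartite matching).
Optimal: ClearBand→Band G ($885M), PeakComm→Band F ($614M), VistaNet→Band B ($906M), Meridian→Band E ($918M), AzureWave→Band D ($563M) — total 885+614+906+918+563 = $3886M.
Next-best assignment: ClearBand→Band G, PeakComm→Band D, VistaNet→Band B, Meridian→Band E, AzureWave→Band F = $3869M.
Checked against all permutations: $3886M is optimal.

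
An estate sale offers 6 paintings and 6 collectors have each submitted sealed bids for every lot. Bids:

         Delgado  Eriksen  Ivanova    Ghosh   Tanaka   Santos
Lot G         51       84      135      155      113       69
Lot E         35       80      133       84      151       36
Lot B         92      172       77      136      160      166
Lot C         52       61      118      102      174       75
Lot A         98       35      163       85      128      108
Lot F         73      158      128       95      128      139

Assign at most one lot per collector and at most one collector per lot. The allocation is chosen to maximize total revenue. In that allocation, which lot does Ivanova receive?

Ivanova receives Lot E.

This is the linear assignment problem.
Optimal: Delgado→Lot A ($98), Eriksen→Lot F ($158), Ivanova→Lot E ($133), Ghosh→Lot G ($155), Tanaka→Lot C ($174), Santos→Lot B ($166) — total 98+158+133+155+174+166 = $884.
Next-best assignment: Delgado→Lot A, Eriksen→Lot B, Ivanova→Lot E, Ghosh→Lot G, Tanaka→Lot C, Santos→Lot F = $871.
Checked against all permutations: $884 is optimal.
Ivanova's own top lot is Lot A ($163), but forcing Ivanova→Lot A and reassigning the rest optimally gives only $851 — worse by 33.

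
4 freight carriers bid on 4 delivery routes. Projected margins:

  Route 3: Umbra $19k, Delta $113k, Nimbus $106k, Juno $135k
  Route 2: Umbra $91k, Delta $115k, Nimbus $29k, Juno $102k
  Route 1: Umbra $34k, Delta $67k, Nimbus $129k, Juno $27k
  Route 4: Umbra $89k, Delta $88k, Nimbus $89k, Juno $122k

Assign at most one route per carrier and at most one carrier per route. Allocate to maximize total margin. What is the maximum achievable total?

This is the linear assignment problem.
Optimal: Umbra→Route 4 ($89k), Delta→Route 2 ($115k), Nimbus→Route 1 ($129k), Juno→Route 3 ($135k) — total 89+115+129+135 = $468k.
Row-greedy (each carrier in turn takes its best remaining route) gives $455k, worse by 13.
Next-best assignment: Umbra→Route 2, Delta→Route 3, Nimbus→Route 1, Juno→Route 4 = $455k.

Maximum total: $468k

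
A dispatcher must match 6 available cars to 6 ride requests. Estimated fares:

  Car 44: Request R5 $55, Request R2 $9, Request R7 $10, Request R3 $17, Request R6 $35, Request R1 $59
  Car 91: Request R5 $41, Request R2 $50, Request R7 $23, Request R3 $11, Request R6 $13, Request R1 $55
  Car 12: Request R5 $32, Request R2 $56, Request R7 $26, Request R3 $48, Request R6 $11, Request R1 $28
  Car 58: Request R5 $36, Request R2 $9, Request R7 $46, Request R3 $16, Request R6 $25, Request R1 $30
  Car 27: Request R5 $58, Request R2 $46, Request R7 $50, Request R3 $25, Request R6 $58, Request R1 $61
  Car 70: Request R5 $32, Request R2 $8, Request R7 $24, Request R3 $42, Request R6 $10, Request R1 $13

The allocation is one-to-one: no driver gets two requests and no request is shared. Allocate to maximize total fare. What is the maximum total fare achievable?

Maximum total: $312

Optimal: Car 44→Request R5 ($55), Car 91→Request R1 ($55), Car 12→Request R2 ($56), Car 58→Request R7 ($46), Car 27→Request R6 ($58), Car 70→Request R3 ($42) — total 55+55+56+46+58+42 = $312.
Next-best assignment: Car 44→Request R1, Car 91→Request R5, Car 12→Request R2, Car 58→Request R7, Car 27→Request R6, Car 70→Request R3 = $302.
Swapping Car 58↔Car 27 (Car 58→Request R6 $25, Car 27→Request R7 $50) loses 29.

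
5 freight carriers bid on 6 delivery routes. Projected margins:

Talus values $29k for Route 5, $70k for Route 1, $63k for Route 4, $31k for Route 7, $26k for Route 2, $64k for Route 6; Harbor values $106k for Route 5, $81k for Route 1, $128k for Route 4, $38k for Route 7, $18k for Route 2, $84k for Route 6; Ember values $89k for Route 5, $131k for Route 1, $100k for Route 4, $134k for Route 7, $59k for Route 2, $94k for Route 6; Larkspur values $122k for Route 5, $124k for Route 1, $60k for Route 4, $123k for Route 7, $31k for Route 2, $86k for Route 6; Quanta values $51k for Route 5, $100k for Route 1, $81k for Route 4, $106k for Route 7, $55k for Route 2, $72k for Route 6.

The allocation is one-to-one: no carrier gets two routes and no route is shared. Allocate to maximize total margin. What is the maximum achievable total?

Max total: $551k

Optimal: Talus→Route 6 ($64k), Harbor→Route 4 ($128k), Ember→Route 1 ($131k), Larkspur→Route 5 ($122k), Quanta→Route 7 ($106k) — total 64+128+131+122+106 = $551k.
Column-greedy (each route in turn goes to its best remaining carrier) gives $513k, worse by 38.
Swapping Talus↔Harbor (Talus→Route 4 $63k, Harbor→Route 6 $84k) loses 45.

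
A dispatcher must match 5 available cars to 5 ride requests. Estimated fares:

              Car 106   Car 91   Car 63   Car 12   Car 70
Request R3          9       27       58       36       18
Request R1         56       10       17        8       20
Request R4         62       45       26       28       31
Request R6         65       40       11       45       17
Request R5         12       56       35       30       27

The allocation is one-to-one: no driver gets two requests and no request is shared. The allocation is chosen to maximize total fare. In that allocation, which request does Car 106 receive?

Car 106 receives Request R1.

Optimal: Car 106→Request R1 ($56), Car 91→Request R5 ($56), Car 63→Request R3 ($58), Car 12→Request R6 ($45), Car 70→Request R4 ($31) — total 56+56+58+45+31 = $246.
Max-entry greedy (repeatedly take the single best remaining cell) gives $218, worse by 28.
No other one-to-one assignment exceeds $246.
Car 106's own top request is Request R6 ($65), but forcing Car 106→Request R6 and reassigning the rest optimally gives only $227 — worse by 19.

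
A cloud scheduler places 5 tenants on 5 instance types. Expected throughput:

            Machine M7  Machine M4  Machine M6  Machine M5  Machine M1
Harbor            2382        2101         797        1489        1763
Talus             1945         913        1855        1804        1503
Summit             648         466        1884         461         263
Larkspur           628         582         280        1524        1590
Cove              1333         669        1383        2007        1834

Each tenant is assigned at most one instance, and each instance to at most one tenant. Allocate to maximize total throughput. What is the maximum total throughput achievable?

Optimal: Harbor→Machine M4 (2101 ops/s), Talus→Machine M7 (1945 ops/s), Summit→Machine M6 (1884 ops/s), Larkspur→Machine M1 (1590 ops/s), Cove→Machine M5 (2007 ops/s) — total 2101+1945+1884+1590+2007 = 9527 ops/s.
Next-best assignment: Harbor→Machine M4, Talus→Machine M7, Summit→Machine M6, Larkspur→Machine M5, Cove→Machine M1 = 9288 ops/s.
Swapping Cove↔Harbor (Cove→Machine M4 669 ops/s, Harbor→Machine M5 1489 ops/s) loses 1950.

Maximum total: 9527 ops/s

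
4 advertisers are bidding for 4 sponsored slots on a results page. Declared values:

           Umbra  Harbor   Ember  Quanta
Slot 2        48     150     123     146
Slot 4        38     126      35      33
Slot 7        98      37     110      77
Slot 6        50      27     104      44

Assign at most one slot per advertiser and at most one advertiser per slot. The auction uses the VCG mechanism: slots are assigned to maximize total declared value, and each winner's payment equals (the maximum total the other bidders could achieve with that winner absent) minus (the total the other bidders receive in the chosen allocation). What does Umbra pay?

Efficient allocation: Umbra→Slot 7 ($98), Harbor→Slot 4 ($126), Ember→Slot 6 ($104), Quanta→Slot 2 ($146); total welfare W = $474.
Umbra receives Slot 7 at value $98, so the others get W − 98 = $376.
Without Umbra: best allocation of the remaining 3 bidders over all 4 slots is Harbor→Slot 4 ($126), Ember→Slot 7 ($110), Quanta→Slot 2 ($146), total $382.
VCG payment = (others' best without Umbra) − (others' welfare with Umbra) = 382 − 376 = $6.

Umbra pays $6.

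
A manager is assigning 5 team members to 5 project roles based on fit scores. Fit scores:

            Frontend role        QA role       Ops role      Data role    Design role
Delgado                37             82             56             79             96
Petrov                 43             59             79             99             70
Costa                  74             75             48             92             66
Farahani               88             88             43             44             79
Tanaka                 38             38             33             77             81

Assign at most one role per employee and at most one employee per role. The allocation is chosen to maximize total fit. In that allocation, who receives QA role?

Delgado receives QA role.

Treat this as an assignment problem: match each employee to one role.
Optimal: Delgado→QA role (82 pts), Petrov→Ops role (79 pts), Costa→Data role (92 pts), Farahani→Frontend role (88 pts), Tanaka→Design role (81 pts) — total 82+79+92+88+81 = 422 pts.
No other one-to-one assignment exceeds 422 pts.
Delgado's own top role is Design role (96 pts), but forcing Delgado→Design role and reassigning the rest optimally gives only 415 pts — worse by 7.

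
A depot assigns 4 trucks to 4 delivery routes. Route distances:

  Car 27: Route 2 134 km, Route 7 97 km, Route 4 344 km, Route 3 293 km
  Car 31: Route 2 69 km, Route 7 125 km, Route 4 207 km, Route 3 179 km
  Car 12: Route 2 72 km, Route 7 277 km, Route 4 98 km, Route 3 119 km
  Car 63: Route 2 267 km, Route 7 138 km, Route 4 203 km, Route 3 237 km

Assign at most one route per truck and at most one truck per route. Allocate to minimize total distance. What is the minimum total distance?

Minimum total: 488 km

Optimal: Car 27→Route 7 (97 km), Car 31→Route 2 (69 km), Car 12→Route 3 (119 km), Car 63→Route 4 (203 km) — total 97+69+119+203 = 488 km.
Min-entry greedy (repeatedly take the single cheapest remaining cell) gives 501 km, worse by 13.
Next-best assignment: Car 27→Route 7, Car 31→Route 2, Car 12→Route 4, Car 63→Route 3 = 501 km.
No other one-to-one assignment undercuts 488 km.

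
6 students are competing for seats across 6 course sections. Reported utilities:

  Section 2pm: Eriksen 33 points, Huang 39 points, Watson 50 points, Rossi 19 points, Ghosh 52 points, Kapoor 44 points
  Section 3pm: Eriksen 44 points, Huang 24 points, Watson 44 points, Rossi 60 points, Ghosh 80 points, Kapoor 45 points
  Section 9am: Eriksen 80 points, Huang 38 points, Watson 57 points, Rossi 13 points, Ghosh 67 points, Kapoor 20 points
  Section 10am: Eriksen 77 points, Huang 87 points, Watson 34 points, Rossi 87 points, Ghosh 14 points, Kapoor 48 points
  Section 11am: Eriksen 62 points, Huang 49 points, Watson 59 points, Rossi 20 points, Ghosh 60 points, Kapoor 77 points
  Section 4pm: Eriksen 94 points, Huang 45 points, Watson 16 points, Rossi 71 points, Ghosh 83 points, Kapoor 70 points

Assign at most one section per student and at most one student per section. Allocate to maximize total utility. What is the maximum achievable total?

Optimal: Eriksen→Section 9am (80 points), Huang→Section 10am (87 points), Watson→Section 2pm (50 points), Rossi→Section 4pm (71 points), Ghosh→Section 3pm (80 points), Kapoor→Section 11am (77 points) — total 80+87+50+71+80+77 = 445 points.
Column-greedy (each section in turn goes to its best remaining student) gives 372 points, worse by 73.
Every other assignment is strictly worse.

Max total: 445 points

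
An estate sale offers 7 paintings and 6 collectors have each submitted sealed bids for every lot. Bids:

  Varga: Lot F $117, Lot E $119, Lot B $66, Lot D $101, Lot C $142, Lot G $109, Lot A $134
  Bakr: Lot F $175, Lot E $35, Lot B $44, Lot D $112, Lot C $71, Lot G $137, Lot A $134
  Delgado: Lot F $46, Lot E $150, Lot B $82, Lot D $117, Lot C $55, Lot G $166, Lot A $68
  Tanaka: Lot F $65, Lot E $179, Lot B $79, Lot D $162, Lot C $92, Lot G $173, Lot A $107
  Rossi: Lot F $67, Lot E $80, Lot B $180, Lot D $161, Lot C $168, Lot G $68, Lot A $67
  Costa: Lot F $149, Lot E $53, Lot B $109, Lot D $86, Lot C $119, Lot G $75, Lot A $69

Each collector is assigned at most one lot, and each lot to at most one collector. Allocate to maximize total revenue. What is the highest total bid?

Treat this as an assignment problem: match each collector to one lot.
Optimal: Varga→Lot A ($134), Bakr→Lot F ($175), Delgado→Lot G ($166), Tanaka→Lot E ($179), Rossi→Lot B ($180), Costa→Lot C ($119) — total 134+175+166+179+180+119 = $953.
Column-greedy (each lot in turn goes to its best remaining collector) gives $868, worse by 85.
Every other assignment is strictly worse.

Max total: $953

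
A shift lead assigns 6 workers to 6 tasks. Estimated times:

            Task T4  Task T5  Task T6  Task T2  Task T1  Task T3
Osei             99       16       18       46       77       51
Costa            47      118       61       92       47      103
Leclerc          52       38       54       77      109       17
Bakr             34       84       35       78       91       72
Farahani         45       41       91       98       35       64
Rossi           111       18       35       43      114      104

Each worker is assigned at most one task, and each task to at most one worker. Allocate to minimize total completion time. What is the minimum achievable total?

Minimum total: 193 min

Optimal: Osei→Task T5 (16 min), Costa→Task T4 (47 min), Leclerc→Task T3 (17 min), Bakr→Task T6 (35 min), Farahani→Task T1 (35 min), Rossi→Task T2 (43 min) — total 16+47+17+35+35+43 = 193 min.
Min-entry greedy (repeatedly take the single cheapest remaining cell) gives 229 min, worse by 36.
Next-best assignment: Osei→Task T2, Costa→Task T4, Leclerc→Task T3, Bakr→Task T6, Farahani→Task T1, Rossi→Task T5 = 198 min.
No other one-to-one assignment undercuts 193 min.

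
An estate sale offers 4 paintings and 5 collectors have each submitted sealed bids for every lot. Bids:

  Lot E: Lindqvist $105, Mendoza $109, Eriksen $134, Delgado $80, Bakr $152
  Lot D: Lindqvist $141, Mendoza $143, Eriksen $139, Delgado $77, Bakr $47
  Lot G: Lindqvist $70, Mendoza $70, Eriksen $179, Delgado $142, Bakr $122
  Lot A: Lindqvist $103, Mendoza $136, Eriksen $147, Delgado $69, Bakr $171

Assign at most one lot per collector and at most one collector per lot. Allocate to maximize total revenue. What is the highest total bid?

Optimal: Bakr→Lot E ($152), Lindqvist→Lot D ($141), Eriksen→Lot G ($179), Mendoza→Lot A ($136) — total 152+141+179+136 = $608.
Column-greedy (each lot in turn goes to its best remaining collector) gives $577, worse by 31.
Every other assignment is strictly worse.

Max total: $608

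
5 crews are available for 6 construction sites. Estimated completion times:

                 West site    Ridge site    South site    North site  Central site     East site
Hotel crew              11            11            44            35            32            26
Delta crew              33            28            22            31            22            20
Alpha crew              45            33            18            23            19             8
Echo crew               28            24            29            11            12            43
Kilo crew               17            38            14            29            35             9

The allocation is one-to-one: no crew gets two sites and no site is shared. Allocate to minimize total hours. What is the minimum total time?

Min total: 66 hours

This is the linear assignment problem.
Optimal: Hotel crew→West site (11 hours), Delta crew→Central site (22 hours), Alpha crew→East site (8 hours), Echo crew→North site (11 hours), Kilo crew→South site (14 hours) — total 11+22+8+11+14 = 66 hours.
Column-greedy (each site in turn goes to its cheapest remaining crew) gives 94 hours, worse by 28.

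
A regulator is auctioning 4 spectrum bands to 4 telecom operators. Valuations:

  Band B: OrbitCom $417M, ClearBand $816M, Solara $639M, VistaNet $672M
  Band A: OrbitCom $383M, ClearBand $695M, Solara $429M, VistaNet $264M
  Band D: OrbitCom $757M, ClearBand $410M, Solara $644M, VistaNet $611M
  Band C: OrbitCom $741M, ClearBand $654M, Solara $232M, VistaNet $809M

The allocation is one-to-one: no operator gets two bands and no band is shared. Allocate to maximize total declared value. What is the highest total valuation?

Max total: $2900M

Optimal: OrbitCom→Band D ($757M), ClearBand→Band A ($695M), Solara→Band B ($639M), VistaNet→Band C ($809M) — total 757+695+639+809 = $2900M.
Row-greedy (each operator in turn takes its best remaining band) gives $2811M, worse by 89.
No other one-to-one assignment exceeds $2900M.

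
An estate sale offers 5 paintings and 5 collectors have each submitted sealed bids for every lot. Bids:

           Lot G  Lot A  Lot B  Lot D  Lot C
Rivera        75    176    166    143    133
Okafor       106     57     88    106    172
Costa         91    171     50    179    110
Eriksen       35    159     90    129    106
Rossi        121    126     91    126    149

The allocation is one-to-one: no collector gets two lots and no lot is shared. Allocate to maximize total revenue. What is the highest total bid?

Max total: $797

Optimal: Rivera→Lot B ($166), Okafor→Lot C ($172), Costa→Lot D ($179), Eriksen→Lot A ($159), Rossi→Lot G ($121) — total 166+172+179+159+121 = $797.
Row-greedy (each collector in turn takes its best remaining lot) gives $738, worse by 59.
Swapping Rossi↔Eriksen (Rossi→Lot A $126, Eriksen→Lot G $35) loses 119.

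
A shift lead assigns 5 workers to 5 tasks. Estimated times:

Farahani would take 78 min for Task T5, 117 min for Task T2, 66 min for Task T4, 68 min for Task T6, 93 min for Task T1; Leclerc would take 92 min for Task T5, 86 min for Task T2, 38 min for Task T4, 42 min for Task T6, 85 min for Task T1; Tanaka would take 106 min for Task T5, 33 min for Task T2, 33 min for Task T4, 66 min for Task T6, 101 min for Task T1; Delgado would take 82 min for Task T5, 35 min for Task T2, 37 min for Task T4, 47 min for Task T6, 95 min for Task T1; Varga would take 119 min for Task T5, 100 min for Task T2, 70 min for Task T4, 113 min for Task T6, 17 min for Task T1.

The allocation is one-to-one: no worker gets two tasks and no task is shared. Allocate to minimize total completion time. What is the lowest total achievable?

Min total: 205 min

Treat this as an assignment problem: match each worker to one task.
Optimal: Farahani→Task T5 (78 min), Leclerc→Task T6 (42 min), Tanaka→Task T4 (33 min), Delgado→Task T2 (35 min), Varga→Task T1 (17 min) — total 78+42+33+35+17 = 205 min.
Row-greedy (each worker in turn takes its cheapest remaining task) gives 240 min, worse by 35.
Next-best assignment: Farahani→Task T5, Leclerc→Task T6, Tanaka→Task T2, Delgado→Task T4, Varga→Task T1 = 207 min.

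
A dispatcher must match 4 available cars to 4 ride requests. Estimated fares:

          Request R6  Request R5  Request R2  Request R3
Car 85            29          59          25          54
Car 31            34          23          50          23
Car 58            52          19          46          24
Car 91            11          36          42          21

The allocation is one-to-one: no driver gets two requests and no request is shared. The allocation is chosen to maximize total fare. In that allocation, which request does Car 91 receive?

Treat this as an assignment problem: match each driver to one request.
Optimal: Car 85→Request R3 ($54), Car 31→Request R2 ($50), Car 58→Request R6 ($52), Car 91→Request R5 ($36) — total 54+50+52+36 = $192.
Column-greedy (each request in turn goes to its best remaining driver) gives $182, worse by 10.
Next-best assignment: Car 85→Request R5, Car 31→Request R2, Car 58→Request R6, Car 91→Request R3 = $182.
Swapping Car 31↔Car 91 (Car 31→Request R5 $23, Car 91→Request R2 $42) loses 21.
Car 91's own top request is Request R2 ($42), but forcing Car 91→Request R2 and reassigning the rest optimally gives only $176 — worse by 16.

Car 91 receives Request R5.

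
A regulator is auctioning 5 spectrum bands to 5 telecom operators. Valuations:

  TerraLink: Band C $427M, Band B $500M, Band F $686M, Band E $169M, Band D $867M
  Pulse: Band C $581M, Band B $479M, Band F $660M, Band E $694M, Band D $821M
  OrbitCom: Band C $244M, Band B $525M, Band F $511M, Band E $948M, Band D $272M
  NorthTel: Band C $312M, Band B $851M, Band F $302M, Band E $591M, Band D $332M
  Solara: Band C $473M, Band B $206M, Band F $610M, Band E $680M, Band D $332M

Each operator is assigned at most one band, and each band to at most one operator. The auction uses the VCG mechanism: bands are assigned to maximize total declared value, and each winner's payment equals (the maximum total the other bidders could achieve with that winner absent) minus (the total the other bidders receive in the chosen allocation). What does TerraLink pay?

TerraLink pays $240M.

Efficient allocation: TerraLink→Band D ($867M), Pulse→Band C ($581M), OrbitCom→Band E ($948M), NorthTel→Band B ($851M), Solara→Band F ($610M); total welfare W = $3857M.
TerraLink receives Band D at value $867M, so the others get W − 867 = $2990M.
Without TerraLink: best allocation of the remaining 4 bidders over all 5 bands is Pulse→Band D ($821M), OrbitCom→Band E ($948M), NorthTel→Band B ($851M), Solara→Band F ($610M), total $3230M.
VCG payment = (others' best without TerraLink) − (others' welfare with TerraLink) = 3230 − 2990 = $240M.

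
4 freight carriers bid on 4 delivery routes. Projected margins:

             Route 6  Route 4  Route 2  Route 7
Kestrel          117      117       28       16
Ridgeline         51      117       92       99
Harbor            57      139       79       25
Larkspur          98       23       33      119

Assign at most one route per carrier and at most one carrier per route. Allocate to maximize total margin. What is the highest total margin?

Max total: $467k

Optimal: Kestrel→Route 6 ($117k), Ridgeline→Route 2 ($92k), Harbor→Route 4 ($139k), Larkspur→Route 7 ($119k) — total 117+92+139+119 = $467k.
Row-greedy (each carrier in turn takes its best remaining route) gives $432k, worse by 35.
No other one-to-one assignment exceeds $467k.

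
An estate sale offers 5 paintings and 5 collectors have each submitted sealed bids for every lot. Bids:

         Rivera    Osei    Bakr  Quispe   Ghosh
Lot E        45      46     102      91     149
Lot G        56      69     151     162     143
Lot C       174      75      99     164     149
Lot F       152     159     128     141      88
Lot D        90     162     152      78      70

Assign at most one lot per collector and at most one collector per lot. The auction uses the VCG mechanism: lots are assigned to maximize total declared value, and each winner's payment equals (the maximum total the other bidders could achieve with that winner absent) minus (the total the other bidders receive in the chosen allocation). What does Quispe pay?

Efficient allocation: Rivera→Lot C ($174), Osei→Lot F ($159), Bakr→Lot D ($152), Quispe→Lot G ($162), Ghosh→Lot E ($149); total welfare W = $796.
Quispe receives Lot G at value $162, so the others get W − 162 = $634.
Without Quispe: best allocation of the remaining 4 bidders over all 5 lots is Rivera→Lot C ($174), Osei→Lot D ($162), Bakr→Lot G ($151), Ghosh→Lot E ($149), total $636.
VCG payment = (others' best without Quispe) − (others' welfare with Quispe) = 636 − 634 = $2.

Quispe pays $2.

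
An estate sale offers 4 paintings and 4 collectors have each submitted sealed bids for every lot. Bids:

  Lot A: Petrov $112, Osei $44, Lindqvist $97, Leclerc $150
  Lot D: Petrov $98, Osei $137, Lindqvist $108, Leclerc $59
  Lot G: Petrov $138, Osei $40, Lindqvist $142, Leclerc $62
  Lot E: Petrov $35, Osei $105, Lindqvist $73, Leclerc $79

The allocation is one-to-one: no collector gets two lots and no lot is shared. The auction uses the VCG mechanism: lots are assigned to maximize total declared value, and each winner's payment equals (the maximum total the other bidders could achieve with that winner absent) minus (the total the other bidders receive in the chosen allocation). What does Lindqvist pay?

Efficient allocation: Petrov→Lot G ($138), Osei→Lot E ($105), Lindqvist→Lot D ($108), Leclerc→Lot A ($150); total welfare W = $501.
Lindqvist receives Lot D at value $108, so the others get W − 108 = $393.
Without Lindqvist: best allocation of the remaining 3 bidders over all 4 lots is Petrov→Lot G ($138), Osei→Lot D ($137), Leclerc→Lot A ($150), total $425.
VCG payment = (others' best without Lindqvist) − (others' welfare with Lindqvist) = 425 − 393 = $32.

Lindqvist pays $32.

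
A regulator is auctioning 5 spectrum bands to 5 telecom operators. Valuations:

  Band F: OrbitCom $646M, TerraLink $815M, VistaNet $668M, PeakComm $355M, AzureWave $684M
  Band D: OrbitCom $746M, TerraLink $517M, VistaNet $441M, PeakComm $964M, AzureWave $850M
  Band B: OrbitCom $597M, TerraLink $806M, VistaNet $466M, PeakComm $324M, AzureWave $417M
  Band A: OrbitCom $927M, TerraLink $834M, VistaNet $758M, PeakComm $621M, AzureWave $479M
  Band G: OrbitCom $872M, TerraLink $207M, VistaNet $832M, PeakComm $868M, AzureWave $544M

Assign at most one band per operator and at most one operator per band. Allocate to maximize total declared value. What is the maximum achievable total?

Maximum total: $4213M

Optimal: OrbitCom→Band A ($927M), TerraLink→Band B ($806M), VistaNet→Band G ($832M), PeakComm→Band D ($964M), AzureWave→Band F ($684M) — total 927+806+832+964+684 = $4213M.
No other one-to-one assignment exceeds $4213M.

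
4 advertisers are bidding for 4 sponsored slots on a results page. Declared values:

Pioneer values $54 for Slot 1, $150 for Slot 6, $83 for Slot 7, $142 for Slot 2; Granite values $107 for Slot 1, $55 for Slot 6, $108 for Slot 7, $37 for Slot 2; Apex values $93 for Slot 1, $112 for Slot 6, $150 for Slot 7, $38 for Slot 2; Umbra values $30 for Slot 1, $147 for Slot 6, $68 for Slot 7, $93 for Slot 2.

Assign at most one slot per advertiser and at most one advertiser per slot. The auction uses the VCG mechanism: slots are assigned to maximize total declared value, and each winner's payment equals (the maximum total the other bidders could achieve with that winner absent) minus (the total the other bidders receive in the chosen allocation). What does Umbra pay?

Efficient allocation: Pioneer→Slot 2 ($142), Granite→Slot 1 ($107), Apex→Slot 7 ($150), Umbra→Slot 6 ($147); total welfare W = $546.
Umbra receives Slot 6 at value $147, so the others get W − 147 = $399.
Without Umbra: best allocation of the remaining 3 bidders over all 4 slots is Pioneer→Slot 6 ($150), Granite→Slot 1 ($107), Apex→Slot 7 ($150), total $407.
VCG payment = (others' best without Umbra) − (others' welfare with Umbra) = 407 − 399 = $8.

Umbra pays $8.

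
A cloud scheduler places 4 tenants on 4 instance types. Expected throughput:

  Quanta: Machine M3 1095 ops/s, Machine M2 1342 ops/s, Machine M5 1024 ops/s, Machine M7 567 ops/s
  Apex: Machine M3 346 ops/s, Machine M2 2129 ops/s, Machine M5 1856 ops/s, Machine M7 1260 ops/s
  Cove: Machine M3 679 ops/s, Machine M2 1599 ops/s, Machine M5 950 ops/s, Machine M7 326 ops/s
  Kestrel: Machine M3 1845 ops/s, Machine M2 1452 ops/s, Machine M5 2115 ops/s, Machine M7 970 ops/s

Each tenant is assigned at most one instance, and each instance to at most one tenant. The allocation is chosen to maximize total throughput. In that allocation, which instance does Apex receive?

Optimal: Quanta→Machine M3 (1095 ops/s), Apex→Machine M7 (1260 ops/s), Cove→Machine M2 (1599 ops/s), Kestrel→Machine M5 (2115 ops/s) — total 1095+1260+1599+2115 = 6069 ops/s.
Max-entry greedy (repeatedly take the single best remaining cell) gives 5665 ops/s, worse by 404.
Next-best assignment: Quanta→Machine M7, Apex→Machine M5, Cove→Machine M2, Kestrel→Machine M3 = 5867 ops/s.
Apex's own top instance is Machine M2 (2129 ops/s), but forcing Apex→Machine M2 and reassigning the rest optimally gives only 5665 ops/s — worse by 404.

Apex receives Machine M7.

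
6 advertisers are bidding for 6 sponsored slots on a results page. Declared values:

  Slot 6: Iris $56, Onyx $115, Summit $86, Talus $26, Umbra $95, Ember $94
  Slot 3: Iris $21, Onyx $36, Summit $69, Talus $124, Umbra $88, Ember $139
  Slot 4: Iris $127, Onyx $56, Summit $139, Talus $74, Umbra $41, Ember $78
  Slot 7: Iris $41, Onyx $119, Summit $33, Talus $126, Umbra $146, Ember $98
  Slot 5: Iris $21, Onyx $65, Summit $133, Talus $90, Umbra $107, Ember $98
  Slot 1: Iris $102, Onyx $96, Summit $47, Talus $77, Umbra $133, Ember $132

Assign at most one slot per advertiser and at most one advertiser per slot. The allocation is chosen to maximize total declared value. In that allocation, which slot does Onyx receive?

Onyx receives Slot 6.

Optimal: Iris→Slot 4 ($127), Onyx→Slot 6 ($115), Summit→Slot 5 ($133), Talus→Slot 3 ($124), Umbra→Slot 7 ($146), Ember→Slot 1 ($132) — total 127+115+133+124+146+132 = $777.
Row-greedy (each advertiser in turn takes its best remaining slot) gives $730, worse by 47.
Every other assignment is strictly worse.
Onyx's own top slot is Slot 7 ($119), but forcing Onyx→Slot 7 and reassigning the rest optimally gives only $730 — worse by 47.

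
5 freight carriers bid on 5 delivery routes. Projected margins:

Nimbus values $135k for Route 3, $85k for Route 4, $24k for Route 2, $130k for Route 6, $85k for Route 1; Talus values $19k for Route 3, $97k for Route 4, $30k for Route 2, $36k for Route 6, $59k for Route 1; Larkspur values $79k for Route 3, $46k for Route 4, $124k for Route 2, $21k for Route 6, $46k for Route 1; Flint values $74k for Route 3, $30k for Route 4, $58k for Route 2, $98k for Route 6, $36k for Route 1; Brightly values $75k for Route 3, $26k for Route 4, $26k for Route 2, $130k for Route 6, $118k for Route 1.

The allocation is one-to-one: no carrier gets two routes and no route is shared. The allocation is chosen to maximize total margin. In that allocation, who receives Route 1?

Brightly receives Route 1.

Optimal: Nimbus→Route 3 ($135k), Talus→Route 4 ($97k), Larkspur→Route 2 ($124k), Flint→Route 6 ($98k), Brightly→Route 1 ($118k) — total 135+97+124+98+118 = $572k.
Column-greedy (each route in turn goes to its best remaining carrier) gives $522k, worse by 50.
Checked against all permutations: $572k is optimal.
Brightly's own top route is Route 6 ($130k), but forcing Brightly→Route 6 and reassigning the rest optimally gives only $522k — worse by 50.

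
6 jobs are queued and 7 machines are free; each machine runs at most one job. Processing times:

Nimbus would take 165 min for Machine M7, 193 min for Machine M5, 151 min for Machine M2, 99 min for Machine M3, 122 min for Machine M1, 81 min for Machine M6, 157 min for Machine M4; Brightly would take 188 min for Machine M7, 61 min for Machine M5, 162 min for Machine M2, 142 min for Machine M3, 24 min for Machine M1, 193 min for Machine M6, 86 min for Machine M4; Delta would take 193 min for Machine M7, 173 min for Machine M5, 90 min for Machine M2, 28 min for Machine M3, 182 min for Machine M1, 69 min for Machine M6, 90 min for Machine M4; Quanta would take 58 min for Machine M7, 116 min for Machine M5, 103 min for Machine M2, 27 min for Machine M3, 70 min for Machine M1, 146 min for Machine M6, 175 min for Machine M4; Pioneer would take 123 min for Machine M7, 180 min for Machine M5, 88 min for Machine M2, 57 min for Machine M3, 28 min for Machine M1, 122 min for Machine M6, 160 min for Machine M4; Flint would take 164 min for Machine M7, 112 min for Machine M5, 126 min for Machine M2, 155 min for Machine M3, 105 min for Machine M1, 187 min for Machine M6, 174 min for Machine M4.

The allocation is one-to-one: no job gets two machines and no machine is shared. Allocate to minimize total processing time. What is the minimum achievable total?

Optimal: Nimbus→Machine M6 (81 min), Brightly→Machine M5 (61 min), Delta→Machine M3 (28 min), Quanta→Machine M7 (58 min), Pioneer→Machine M1 (28 min), Flint→Machine M2 (126 min) — total 81+61+28+58+28+126 = 382 min.
Min-entry greedy (repeatedly take the single cheapest remaining cell) gives 477 min, worse by 95.
Next-best assignment: Nimbus→Machine M6, Brightly→Machine M1, Delta→Machine M3, Quanta→Machine M7, Pioneer→Machine M2, Flint→Machine M5 = 391 min.
Swapping Delta↔Brightly (Delta→Machine M5 173 min, Brightly→Machine M3 142 min) adds 226.

Min total: 382 min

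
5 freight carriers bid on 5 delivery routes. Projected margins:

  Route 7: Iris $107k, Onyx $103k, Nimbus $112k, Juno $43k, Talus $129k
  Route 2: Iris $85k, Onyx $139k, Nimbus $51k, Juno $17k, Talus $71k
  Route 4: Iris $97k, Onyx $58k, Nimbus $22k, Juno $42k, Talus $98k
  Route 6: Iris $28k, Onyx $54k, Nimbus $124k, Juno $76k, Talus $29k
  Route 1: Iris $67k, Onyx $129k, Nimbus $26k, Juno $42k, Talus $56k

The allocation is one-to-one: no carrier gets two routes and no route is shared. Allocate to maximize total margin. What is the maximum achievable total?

Maximum total: $531k

Optimal: Iris→Route 4 ($97k), Onyx→Route 2 ($139k), Nimbus→Route 6 ($124k), Juno→Route 1 ($42k), Talus→Route 7 ($129k) — total 97+139+124+42+129 = $531k.
Row-greedy (each carrier in turn takes its best remaining route) gives $468k, worse by 63.
Next-best assignment: Iris→Route 7, Onyx→Route 2, Nimbus→Route 6, Juno→Route 1, Talus→Route 4 = $510k.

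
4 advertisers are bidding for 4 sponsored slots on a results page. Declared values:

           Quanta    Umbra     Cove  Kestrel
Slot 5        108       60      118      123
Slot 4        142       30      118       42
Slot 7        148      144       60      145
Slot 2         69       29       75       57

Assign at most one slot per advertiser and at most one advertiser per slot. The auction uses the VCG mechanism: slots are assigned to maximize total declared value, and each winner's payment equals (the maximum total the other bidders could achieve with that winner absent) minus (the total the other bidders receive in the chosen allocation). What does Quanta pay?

Quanta pays $43.

Efficient allocation: Quanta→Slot 4 ($142), Umbra→Slot 7 ($144), Cove→Slot 2 ($75), Kestrel→Slot 5 ($123); total welfare W = $484.
Quanta receives Slot 4 at value $142, so the others get W − 142 = $342.
Without Quanta: best allocation of the remaining 3 bidders over all 4 slots is Umbra→Slot 7 ($144), Cove→Slot 4 ($118), Kestrel→Slot 5 ($123), total $385.
VCG payment = (others' best without Quanta) − (others' welfare with Quanta) = 385 − 342 = $43.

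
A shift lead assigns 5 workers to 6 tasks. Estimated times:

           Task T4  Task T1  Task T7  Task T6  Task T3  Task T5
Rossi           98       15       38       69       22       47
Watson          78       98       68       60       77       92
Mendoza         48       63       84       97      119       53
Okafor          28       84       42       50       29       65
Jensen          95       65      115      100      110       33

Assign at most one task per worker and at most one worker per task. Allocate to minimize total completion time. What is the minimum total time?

Minimum total: 185 min

This is a one-to-one assignment (minimum-cost bipartite matching).
Optimal: Rossi→Task T1 (15 min), Watson→Task T6 (60 min), Mendoza→Task T4 (48 min), Okafor→Task T3 (29 min), Jensen→Task T5 (33 min) — total 15+60+48+29+33 = 185 min.
Next-best assignment: Rossi→Task T1, Watson→Task T7, Mendoza→Task T4, Okafor→Task T3, Jensen→Task T5 = 193 min.
Swapping Jensen↔Okafor (Jensen→Task T3 110 min, Okafor→Task T5 65 min) adds 113.
No other one-to-one assignment undercuts 185 min.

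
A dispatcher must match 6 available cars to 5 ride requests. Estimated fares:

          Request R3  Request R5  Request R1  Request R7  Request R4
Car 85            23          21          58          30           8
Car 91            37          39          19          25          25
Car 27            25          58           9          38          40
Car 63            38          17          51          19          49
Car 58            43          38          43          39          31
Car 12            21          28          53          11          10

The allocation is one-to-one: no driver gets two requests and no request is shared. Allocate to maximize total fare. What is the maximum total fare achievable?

Optimal: Car 91→Request R3 ($37), Car 27→Request R5 ($58), Car 85→Request R1 ($58), Car 58→Request R7 ($39), Car 63→Request R4 ($49) — total 37+58+58+39+49 = $241.
Column-greedy (each request in turn goes to its best remaining driver) gives $233, worse by 8.
Every other assignment is strictly worse.

Max total: $241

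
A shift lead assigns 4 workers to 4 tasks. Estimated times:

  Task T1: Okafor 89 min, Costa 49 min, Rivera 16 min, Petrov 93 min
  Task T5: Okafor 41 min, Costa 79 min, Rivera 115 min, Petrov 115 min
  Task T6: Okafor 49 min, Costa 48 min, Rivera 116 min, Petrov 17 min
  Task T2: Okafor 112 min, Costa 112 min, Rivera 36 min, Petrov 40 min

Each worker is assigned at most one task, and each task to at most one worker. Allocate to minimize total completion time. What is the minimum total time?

This is a one-to-one assignment (minimum-cost bipartite matching).
Optimal: Okafor→Task T5 (41 min), Costa→Task T1 (49 min), Rivera→Task T2 (36 min), Petrov→Task T6 (17 min) — total 41+49+36+17 = 143 min.
Column-greedy (each task in turn goes to its cheapest remaining worker) gives 186 min, worse by 43.
Swapping Rivera↔Costa (Rivera→Task T1 16 min, Costa→Task T2 112 min) adds 43.
Every other assignment is strictly worse.

Min total: 143 min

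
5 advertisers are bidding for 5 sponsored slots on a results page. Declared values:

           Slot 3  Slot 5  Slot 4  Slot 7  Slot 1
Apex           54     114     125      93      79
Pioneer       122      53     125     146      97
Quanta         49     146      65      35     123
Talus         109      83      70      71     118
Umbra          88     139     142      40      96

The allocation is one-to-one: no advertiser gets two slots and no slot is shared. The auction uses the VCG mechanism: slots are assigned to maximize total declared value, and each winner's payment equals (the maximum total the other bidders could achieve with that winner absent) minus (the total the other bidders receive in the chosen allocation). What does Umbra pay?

Umbra pays $32.

Efficient allocation: Apex→Slot 4 ($125), Pioneer→Slot 7 ($146), Quanta→Slot 1 ($123), Talus→Slot 3 ($109), Umbra→Slot 5 ($139); total welfare W = $642.
Umbra receives Slot 5 at value $139, so the others get W − 139 = $503.
Without Umbra: best allocation of the remaining 4 bidders over all 5 slots is Apex→Slot 4 ($125), Pioneer→Slot 7 ($146), Quanta→Slot 5 ($146), Talus→Slot 1 ($118), total $535.
VCG payment = (others' best without Umbra) − (others' welfare with Umbra) = 535 − 503 = $32.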